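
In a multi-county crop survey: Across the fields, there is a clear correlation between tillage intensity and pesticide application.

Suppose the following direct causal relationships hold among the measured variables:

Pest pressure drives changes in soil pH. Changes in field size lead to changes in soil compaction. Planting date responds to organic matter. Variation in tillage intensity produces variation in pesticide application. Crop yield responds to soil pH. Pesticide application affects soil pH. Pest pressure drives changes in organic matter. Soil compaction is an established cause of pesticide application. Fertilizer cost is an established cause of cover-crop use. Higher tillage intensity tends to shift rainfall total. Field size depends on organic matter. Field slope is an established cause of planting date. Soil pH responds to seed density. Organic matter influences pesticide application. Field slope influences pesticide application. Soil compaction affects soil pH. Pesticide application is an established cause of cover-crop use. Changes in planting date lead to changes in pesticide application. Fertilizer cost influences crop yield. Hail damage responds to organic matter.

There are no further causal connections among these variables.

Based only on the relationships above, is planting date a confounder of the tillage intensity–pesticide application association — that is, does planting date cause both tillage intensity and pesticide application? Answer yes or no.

Planting date has no stated causal path to tillage intensity. A confounder must cause both variables, so planting date does not qualify.

no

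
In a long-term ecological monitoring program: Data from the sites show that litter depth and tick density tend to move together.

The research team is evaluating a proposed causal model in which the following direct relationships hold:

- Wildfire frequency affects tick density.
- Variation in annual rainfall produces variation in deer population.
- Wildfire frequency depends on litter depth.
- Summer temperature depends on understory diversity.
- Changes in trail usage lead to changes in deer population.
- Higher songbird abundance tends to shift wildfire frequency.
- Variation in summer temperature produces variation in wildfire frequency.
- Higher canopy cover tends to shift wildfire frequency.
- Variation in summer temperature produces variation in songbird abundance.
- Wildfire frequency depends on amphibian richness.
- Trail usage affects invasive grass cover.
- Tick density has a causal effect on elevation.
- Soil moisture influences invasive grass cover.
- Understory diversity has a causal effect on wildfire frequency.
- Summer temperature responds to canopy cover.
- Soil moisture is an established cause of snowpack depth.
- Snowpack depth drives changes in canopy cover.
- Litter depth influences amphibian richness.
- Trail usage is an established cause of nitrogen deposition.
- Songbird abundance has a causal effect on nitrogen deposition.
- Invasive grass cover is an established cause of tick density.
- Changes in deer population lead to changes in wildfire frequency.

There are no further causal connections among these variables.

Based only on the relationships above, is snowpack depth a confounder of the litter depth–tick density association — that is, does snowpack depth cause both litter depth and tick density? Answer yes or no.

no

Snowpack depth has no stated causal path to litter depth. A confounder must cause both variables, so snowpack depth does not qualify.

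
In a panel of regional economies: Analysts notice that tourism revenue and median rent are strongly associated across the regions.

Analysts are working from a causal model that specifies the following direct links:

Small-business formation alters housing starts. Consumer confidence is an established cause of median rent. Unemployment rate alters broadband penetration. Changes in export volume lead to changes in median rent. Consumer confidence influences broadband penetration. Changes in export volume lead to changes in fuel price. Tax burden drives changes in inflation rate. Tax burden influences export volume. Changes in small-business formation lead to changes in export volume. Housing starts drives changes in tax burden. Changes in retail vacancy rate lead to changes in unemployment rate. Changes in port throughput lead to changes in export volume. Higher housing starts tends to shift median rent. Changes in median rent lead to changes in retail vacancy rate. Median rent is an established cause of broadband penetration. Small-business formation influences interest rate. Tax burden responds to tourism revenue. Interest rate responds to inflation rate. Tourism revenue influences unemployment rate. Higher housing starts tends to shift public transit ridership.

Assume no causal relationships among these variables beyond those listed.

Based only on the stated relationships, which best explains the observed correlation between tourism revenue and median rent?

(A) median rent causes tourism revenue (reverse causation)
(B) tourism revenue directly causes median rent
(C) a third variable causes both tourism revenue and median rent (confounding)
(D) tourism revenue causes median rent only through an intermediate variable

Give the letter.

D

Tourism revenue reaches median rent through tourism revenue → tax burden → export volume → median rent — an indirect causal chain with no direct tourism revenue → median rent link. No variable causes both tourism revenue and median rent, so confounding is ruled out; the effect is mediated.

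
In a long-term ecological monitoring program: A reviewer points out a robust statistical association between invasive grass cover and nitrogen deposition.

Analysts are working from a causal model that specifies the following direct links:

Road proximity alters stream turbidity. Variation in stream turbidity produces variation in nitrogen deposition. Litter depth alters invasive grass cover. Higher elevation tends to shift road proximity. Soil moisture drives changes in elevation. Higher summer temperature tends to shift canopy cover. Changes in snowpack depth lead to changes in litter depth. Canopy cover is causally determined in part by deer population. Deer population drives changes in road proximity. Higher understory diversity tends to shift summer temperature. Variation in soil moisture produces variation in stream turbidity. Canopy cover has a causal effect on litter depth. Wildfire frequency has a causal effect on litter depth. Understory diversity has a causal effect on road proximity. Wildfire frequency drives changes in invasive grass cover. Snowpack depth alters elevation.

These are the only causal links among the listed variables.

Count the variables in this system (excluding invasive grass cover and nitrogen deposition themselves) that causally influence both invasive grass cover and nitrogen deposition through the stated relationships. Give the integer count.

The common causes are: deer population (to invasive grass cover via deer population → canopy cover → litter depth → invasive grass cover; to nitrogen deposition via deer population → road proximity → stream turbidity → nitrogen deposition); snowpack depth (to invasive grass cover via snowpack depth → litter depth → invasive grass cover; to nitrogen deposition via snowpack depth → elevation → road proximity → stream turbidity → nitrogen deposition); understory diversity (to invasive grass cover via understory diversity → summer temperature → canopy cover → litter depth → invasive grass cover; to nitrogen deposition via understory diversity → road proximity → stream turbidity → nitrogen deposition).
Every other variable lacks a causal path to at least one of invasive grass cover and nitrogen deposition.

3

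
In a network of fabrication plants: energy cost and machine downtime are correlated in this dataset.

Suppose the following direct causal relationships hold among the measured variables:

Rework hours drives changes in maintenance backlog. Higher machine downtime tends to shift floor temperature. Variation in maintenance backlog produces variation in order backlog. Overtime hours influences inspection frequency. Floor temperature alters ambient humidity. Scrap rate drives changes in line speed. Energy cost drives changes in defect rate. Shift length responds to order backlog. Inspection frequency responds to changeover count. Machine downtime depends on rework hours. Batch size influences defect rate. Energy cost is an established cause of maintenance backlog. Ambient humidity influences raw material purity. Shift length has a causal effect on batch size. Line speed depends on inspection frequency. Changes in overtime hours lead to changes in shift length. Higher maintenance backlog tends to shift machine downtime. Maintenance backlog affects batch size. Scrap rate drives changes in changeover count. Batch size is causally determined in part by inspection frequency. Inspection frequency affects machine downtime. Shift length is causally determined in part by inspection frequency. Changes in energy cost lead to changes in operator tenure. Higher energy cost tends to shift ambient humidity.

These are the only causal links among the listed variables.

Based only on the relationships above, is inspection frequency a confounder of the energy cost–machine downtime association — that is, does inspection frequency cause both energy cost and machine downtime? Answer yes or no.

Inspection frequency has no stated causal path to energy cost. A confounder must cause both variables, so inspection frequency does not qualify.

no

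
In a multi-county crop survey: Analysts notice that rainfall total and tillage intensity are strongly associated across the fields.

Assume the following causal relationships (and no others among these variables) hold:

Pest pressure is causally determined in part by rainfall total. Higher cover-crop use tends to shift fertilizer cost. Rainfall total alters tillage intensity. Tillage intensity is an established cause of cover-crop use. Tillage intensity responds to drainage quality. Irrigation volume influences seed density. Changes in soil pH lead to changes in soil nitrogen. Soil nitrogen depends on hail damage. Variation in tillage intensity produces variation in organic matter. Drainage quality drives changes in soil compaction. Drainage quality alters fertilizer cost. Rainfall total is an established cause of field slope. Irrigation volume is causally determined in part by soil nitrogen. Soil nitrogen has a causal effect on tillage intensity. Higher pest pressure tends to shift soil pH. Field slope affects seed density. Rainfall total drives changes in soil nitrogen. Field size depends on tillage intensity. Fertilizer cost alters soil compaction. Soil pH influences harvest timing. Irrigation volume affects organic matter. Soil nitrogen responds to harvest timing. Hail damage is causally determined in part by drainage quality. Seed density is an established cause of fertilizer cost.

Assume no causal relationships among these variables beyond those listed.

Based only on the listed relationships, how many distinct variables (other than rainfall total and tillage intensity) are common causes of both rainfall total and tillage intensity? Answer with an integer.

No listed variable has a causal path to both rainfall total and tillage intensity, so there are no common causes.

0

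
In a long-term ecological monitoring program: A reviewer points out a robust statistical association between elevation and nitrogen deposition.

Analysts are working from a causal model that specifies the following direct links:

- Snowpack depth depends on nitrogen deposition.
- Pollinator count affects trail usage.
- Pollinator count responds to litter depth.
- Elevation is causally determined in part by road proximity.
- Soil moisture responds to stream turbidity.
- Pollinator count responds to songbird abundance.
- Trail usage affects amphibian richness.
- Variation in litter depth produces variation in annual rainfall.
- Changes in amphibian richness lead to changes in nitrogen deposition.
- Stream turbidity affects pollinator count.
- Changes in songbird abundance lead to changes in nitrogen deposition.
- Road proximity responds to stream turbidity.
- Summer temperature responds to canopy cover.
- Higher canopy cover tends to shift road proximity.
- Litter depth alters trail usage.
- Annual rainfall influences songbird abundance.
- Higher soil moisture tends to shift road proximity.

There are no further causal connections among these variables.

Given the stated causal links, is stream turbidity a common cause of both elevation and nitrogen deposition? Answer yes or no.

Stream turbidity has a causal path to elevation (stream turbidity → road proximity → elevation) and to nitrogen deposition (stream turbidity → pollinator count → trail usage → amphibian richness → nitrogen deposition), so it is a common cause of both — a confounder.

yes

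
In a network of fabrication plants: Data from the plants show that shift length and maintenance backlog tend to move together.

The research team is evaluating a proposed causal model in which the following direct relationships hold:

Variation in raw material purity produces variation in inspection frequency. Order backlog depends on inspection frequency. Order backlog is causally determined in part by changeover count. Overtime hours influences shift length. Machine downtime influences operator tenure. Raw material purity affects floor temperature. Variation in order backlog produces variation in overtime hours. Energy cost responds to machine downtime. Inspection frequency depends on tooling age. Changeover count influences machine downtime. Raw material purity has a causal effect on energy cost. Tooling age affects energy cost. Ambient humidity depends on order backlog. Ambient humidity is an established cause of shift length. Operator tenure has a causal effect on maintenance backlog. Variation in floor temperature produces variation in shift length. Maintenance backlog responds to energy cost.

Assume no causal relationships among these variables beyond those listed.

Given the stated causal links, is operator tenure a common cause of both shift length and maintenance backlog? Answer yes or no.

no

Operator tenure has no stated causal path to shift length. A confounder must cause both variables, so operator tenure does not qualify.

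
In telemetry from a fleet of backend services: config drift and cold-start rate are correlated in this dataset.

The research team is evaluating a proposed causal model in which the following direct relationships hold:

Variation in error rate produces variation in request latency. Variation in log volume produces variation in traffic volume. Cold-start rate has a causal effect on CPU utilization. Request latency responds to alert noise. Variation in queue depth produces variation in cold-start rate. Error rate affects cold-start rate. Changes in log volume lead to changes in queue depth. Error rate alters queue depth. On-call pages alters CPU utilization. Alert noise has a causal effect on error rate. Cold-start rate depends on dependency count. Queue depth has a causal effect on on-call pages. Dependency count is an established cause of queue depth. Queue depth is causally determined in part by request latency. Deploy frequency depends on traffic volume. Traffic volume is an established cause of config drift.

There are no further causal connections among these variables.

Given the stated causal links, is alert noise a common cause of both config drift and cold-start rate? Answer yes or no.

no

Alert noise has no stated causal path to config drift. A confounder must cause both variables, so alert noise does not qualify.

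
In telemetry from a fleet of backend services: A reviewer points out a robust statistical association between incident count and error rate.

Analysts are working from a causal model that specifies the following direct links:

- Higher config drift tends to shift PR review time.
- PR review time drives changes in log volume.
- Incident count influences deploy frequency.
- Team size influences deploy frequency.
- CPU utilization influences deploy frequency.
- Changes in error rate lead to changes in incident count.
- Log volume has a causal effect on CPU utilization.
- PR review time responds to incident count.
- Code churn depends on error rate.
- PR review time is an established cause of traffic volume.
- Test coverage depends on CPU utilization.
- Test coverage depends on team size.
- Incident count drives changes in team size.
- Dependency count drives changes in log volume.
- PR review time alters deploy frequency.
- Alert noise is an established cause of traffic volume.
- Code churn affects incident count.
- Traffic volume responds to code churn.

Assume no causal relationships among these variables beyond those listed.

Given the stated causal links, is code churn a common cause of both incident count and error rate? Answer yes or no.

Code churn has no stated causal path to error rate. A confounder must cause both variables, so code churn does not qualify.

no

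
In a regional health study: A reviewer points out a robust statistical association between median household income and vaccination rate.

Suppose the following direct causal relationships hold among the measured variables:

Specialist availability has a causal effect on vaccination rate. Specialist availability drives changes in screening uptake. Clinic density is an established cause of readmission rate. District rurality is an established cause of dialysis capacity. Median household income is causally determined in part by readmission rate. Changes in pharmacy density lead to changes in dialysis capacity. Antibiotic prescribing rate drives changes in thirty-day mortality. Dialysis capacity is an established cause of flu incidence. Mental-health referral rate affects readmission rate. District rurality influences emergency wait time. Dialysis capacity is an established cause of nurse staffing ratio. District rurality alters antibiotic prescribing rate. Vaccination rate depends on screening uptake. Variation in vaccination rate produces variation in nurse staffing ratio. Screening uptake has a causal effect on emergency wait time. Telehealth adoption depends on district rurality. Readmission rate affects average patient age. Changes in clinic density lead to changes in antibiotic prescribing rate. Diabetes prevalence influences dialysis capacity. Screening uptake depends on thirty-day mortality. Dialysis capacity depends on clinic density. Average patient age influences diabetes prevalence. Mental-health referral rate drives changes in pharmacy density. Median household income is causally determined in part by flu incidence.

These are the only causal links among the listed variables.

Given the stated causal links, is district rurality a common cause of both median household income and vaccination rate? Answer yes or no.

District rurality has a causal path to median household income (district rurality → dialysis capacity → flu incidence → median household income) and to vaccination rate (district rurality → antibiotic prescribing rate → thirty-day mortality → screening uptake → vaccination rate), so it is a common cause of both — a confounder.

yes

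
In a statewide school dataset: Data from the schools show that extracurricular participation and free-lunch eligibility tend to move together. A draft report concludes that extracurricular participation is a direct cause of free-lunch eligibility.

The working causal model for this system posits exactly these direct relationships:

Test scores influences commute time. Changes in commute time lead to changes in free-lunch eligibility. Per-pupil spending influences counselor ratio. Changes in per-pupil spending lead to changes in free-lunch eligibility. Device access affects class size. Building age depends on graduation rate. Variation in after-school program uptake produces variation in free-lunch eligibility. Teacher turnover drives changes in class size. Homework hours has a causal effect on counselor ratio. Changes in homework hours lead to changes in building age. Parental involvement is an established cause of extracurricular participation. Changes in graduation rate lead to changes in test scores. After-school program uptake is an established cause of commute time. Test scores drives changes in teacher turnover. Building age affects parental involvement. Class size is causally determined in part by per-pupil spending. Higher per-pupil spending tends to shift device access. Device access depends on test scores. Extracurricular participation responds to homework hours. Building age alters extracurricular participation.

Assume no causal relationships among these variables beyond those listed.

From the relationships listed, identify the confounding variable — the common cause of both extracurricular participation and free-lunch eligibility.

Graduation rate has a causal path to extracurricular participation (graduation rate → building age → extracurricular participation) and a separate causal path to free-lunch eligibility (graduation rate → test scores → commute time → free-lunch eligibility), so it is a common cause of both.
No stated relationship gives extracurricular participation a causal route to free-lunch eligibility, so the correlation is explained by the shared upstream cause rather than a direct effect.

graduation rate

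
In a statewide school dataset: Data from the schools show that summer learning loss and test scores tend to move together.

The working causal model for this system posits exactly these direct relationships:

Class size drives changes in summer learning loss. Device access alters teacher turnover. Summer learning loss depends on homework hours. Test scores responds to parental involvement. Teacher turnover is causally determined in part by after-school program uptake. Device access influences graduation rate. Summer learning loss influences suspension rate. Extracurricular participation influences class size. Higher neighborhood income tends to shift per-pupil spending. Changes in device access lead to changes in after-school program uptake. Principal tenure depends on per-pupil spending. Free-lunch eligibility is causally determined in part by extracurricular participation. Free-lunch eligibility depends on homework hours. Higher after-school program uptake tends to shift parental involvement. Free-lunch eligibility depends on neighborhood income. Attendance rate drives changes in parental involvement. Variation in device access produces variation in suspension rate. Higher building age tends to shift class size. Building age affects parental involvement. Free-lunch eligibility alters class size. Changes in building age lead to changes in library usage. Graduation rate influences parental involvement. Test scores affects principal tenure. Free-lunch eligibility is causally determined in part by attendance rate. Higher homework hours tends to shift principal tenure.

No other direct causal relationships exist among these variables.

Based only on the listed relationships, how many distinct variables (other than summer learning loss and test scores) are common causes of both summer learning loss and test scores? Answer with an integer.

2

The common causes are: attendance rate (to summer learning loss via attendance rate → free-lunch eligibility → class size → summer learning loss; to test scores via attendance rate → parental involvement → test scores); building age (to summer learning loss via building age → class size → summer learning loss; to test scores via building age → parental involvement → test scores).
Every other variable lacks a causal path to at least one of summer learning loss and test scores.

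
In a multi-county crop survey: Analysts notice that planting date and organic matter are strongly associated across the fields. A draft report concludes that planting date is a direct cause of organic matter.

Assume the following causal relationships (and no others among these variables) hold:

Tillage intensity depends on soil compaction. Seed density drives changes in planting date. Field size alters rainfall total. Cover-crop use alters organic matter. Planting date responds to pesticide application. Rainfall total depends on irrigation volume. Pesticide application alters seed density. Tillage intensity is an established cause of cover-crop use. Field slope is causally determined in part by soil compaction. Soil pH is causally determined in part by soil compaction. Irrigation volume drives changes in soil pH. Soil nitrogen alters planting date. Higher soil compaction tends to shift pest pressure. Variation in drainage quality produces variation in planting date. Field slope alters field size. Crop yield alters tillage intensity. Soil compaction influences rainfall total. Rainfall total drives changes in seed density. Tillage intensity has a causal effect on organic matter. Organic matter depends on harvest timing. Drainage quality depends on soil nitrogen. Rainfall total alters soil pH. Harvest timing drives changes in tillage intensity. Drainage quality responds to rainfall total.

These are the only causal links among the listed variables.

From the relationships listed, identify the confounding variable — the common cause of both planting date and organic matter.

Soil compaction has a causal path to planting date (soil compaction → rainfall total → drainage quality → planting date) and a separate causal path to organic matter (soil compaction → tillage intensity → organic matter), so it is a common cause of both.
No stated relationship gives planting date a causal route to organic matter, so the correlation is explained by the shared upstream cause rather than a direct effect.

soil compaction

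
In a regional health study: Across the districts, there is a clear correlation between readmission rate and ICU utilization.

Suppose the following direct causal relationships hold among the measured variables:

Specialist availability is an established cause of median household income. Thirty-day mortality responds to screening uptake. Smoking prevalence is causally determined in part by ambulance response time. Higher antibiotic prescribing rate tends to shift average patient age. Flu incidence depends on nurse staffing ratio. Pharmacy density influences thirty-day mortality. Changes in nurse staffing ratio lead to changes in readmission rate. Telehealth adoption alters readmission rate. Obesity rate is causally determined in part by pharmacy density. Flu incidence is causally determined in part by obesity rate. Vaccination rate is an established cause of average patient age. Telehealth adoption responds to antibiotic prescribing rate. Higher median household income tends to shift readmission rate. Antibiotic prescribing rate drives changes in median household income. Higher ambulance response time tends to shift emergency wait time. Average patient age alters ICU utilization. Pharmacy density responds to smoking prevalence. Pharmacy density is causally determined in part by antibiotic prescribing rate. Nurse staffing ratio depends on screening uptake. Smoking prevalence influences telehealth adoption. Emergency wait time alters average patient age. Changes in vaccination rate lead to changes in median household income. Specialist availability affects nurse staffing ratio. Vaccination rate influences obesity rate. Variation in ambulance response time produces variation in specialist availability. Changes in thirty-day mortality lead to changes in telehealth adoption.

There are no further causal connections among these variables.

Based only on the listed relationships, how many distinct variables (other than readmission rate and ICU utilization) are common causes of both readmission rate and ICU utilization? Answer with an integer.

3

The common causes are: ambulance response time (to readmission rate via ambulance response time → smoking prevalence → telehealth adoption → readmission rate; to ICU utilization via ambulance response time → emergency wait time → average patient age → ICU utilization); antibiotic prescribing rate (to readmission rate via antibiotic prescribing rate → telehealth adoption → readmission rate; to ICU utilization via antibiotic prescribing rate → average patient age → ICU utilization); vaccination rate (to readmission rate via vaccination rate → median household income → readmission rate; to ICU utilization via vaccination rate → average patient age → ICU utilization).
Every other variable lacks a causal path to at least one of readmission rate and ICU utilization.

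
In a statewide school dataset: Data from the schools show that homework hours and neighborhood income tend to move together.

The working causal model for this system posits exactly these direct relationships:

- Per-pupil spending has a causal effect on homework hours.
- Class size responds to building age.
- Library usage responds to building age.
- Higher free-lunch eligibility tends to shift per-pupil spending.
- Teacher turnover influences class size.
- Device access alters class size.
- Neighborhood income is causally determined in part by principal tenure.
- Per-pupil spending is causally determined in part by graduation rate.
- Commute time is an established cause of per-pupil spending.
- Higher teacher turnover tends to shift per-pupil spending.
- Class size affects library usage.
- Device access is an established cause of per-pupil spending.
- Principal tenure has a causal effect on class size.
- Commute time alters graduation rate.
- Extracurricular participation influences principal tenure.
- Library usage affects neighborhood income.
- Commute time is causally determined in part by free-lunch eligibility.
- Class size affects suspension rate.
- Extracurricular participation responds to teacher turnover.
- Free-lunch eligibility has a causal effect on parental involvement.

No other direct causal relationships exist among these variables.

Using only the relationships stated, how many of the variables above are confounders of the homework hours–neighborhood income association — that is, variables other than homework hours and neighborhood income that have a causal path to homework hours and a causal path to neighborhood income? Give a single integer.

The common causes are: device access (to homework hours via device access → per-pupil spending → homework hours; to neighborhood income via device access → class size → library usage → neighborhood income); teacher turnover (to homework hours via teacher turnover → per-pupil spending → homework hours; to neighborhood income via teacher turnover → class size → library usage → neighborhood income).
Every other variable lacks a causal path to at least one of homework hours and neighborhood income.

2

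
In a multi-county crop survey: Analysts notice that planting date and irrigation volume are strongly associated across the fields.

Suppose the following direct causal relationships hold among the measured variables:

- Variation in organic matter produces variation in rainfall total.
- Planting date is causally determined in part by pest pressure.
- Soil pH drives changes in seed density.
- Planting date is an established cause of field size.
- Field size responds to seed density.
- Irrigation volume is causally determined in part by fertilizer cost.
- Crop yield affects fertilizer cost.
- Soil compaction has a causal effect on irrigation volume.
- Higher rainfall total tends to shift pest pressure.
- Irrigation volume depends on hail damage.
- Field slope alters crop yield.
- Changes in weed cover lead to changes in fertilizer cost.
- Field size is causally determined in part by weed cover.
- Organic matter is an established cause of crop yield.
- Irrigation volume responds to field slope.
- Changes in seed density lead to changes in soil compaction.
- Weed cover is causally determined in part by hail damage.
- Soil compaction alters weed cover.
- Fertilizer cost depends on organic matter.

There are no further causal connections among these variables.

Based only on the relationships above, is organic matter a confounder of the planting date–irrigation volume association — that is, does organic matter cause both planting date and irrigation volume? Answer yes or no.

Organic matter has a causal path to planting date (organic matter → rainfall total → pest pressure → planting date) and to irrigation volume (organic matter → fertilizer cost → irrigation volume), so it is a common cause of both — a confounder.

yes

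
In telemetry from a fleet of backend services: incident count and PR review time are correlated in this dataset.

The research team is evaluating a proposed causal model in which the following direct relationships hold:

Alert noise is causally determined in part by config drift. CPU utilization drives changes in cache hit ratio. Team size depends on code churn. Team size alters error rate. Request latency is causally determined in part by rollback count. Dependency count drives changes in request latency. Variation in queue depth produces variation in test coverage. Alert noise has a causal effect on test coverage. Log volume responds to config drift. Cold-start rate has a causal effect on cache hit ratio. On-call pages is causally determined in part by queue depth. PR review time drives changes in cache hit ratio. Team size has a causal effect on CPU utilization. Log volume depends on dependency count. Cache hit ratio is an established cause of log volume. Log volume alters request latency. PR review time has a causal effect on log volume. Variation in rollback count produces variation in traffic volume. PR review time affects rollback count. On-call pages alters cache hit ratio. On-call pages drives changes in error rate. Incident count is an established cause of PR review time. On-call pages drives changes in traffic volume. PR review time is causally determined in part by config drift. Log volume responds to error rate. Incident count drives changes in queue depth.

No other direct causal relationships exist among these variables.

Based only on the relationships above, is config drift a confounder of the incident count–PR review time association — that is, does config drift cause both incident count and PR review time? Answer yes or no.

Config drift has no stated causal path to incident count. A confounder must cause both variables, so config drift does not qualify.

no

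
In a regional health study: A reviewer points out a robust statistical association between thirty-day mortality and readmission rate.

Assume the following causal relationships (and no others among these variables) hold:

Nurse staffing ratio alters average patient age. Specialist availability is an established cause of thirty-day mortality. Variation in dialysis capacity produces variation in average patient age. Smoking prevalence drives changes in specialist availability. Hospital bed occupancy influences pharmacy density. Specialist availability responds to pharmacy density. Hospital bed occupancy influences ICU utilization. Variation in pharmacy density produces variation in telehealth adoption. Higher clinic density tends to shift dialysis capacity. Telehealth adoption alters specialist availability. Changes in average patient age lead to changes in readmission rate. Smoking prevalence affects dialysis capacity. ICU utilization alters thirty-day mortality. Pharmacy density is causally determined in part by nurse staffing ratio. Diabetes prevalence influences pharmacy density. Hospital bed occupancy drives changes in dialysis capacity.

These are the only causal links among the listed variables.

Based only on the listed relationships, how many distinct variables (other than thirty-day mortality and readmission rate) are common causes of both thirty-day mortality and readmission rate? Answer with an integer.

3

The common causes are: hospital bed occupancy (to thirty-day mortality via hospital bed occupancy → ICU utilization → thirty-day mortality; to readmission rate via hospital bed occupancy → dialysis capacity → average patient age → readmission rate); nurse staffing ratio (to thirty-day mortality via nurse staffing ratio → pharmacy density → specialist availability → thirty-day mortality; to readmission rate via nurse staffing ratio → average patient age → readmission rate); smoking prevalence (to thirty-day mortality via smoking prevalence → specialist availability → thirty-day mortality; to readmission rate via smoking prevalence → dialysis capacity → average patient age → readmission rate).
Every other variable lacks a causal path to at least one of thirty-day mortality and readmission rate.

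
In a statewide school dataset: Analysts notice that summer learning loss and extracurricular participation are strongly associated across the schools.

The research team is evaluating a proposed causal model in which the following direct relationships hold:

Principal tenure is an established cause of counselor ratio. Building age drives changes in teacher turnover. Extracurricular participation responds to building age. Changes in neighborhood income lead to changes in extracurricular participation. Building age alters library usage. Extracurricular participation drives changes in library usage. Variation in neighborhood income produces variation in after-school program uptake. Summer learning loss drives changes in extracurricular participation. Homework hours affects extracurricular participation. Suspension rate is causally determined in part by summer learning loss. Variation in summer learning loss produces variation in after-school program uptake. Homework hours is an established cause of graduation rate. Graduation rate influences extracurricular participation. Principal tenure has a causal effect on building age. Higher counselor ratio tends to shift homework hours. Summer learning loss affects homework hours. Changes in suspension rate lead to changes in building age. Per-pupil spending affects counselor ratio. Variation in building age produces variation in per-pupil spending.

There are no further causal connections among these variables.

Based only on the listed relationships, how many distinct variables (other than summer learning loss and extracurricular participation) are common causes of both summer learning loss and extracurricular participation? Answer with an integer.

0

No listed variable has a causal path to both summer learning loss and extracurricular participation, so there are no common causes.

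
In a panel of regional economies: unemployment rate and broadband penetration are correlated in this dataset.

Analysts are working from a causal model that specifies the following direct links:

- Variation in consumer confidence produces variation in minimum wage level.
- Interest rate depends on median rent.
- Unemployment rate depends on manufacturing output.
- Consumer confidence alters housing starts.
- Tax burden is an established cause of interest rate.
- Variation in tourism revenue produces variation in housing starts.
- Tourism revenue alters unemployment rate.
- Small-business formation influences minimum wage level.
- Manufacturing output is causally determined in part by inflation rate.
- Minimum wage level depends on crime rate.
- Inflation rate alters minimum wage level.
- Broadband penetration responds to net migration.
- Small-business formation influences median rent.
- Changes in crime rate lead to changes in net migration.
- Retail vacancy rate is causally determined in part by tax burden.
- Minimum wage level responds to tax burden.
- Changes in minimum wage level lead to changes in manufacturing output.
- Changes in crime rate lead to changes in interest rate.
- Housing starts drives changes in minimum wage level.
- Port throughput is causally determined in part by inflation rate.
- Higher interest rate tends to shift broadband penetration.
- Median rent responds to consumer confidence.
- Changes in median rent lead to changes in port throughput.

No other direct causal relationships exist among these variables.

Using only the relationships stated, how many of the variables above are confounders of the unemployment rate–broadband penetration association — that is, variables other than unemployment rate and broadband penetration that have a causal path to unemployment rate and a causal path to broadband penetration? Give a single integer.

The common causes are: consumer confidence (to unemployment rate via consumer confidence → minimum wage level → manufacturing output → unemployment rate; to broadband penetration via consumer confidence → median rent → interest rate → broadband penetration); crime rate (to unemployment rate via crime rate → minimum wage level → manufacturing output → unemployment rate; to broadband penetration via crime rate → net migration → broadband penetration); small-business formation (to unemployment rate via small-business formation → minimum wage level → manufacturing output → unemployment rate; to broadband penetration via small-business formation → median rent → interest rate → broadband penetration); tax burden (to unemployment rate via tax burden → minimum wage level → manufacturing output → unemployment rate; to broadband penetration via tax burden → interest rate → broadband penetration).
Every other variable lacks a causal path to at least one of unemployment rate and broadband penetration.

4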